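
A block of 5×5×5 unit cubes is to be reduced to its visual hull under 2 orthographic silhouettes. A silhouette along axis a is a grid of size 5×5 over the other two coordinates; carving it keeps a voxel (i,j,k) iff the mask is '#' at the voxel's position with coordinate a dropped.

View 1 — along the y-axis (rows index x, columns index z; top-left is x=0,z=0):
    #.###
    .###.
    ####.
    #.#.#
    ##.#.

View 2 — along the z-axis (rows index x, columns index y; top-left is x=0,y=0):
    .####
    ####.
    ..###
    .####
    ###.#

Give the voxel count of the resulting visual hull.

|visual hull| = 64

initial block: 5^3 = 125
step 1: project along y, AND mask (17/25) → |grid| = 85
step 2: project along z, AND mask (19/25) → |grid| = 64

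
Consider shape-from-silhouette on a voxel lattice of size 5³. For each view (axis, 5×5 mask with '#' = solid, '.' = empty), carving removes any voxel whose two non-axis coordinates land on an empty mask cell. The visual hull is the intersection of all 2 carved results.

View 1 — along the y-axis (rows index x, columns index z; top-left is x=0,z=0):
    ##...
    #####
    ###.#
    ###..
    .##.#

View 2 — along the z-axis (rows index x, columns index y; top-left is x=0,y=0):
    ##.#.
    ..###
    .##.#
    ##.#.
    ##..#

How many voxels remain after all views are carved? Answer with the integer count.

initial block: 5^3 = 125
  1. axis=1 (XZ plane), |mask|=17  ⇒  voxels=85
  2. axis=2 (XY plane), |mask|=15  ⇒  voxels=51

51 voxels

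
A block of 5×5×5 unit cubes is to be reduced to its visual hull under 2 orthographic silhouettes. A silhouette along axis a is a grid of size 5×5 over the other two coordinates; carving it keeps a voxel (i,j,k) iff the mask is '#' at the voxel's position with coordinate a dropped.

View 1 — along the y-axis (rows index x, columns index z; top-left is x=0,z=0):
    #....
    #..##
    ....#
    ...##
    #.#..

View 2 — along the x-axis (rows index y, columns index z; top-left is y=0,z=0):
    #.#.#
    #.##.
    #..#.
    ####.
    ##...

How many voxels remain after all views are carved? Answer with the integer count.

start: 5×5×5 = 125 voxels
carve view 1 (along y, XZ-mask fill 9/25): 45 voxels remain
carve view 2 (along x, YZ-mask fill 14/25): 27 voxels remain

27 voxels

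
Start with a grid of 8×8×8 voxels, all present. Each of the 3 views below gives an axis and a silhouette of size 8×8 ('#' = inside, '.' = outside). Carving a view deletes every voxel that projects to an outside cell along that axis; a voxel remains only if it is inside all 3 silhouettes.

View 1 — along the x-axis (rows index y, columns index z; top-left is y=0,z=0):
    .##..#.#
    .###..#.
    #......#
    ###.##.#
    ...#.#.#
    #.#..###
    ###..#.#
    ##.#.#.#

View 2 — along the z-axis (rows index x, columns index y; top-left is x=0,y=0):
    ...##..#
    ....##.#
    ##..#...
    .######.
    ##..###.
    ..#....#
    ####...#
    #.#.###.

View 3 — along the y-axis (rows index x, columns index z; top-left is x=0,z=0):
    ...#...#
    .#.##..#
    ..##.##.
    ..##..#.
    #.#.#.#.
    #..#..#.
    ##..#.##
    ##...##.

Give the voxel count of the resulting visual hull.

before carving: 512 voxels (8×8×8)
step 1: project along x, AND mask (34/64) → |grid| = 272
step 2: project along z, AND mask (32/64) → |grid| = 131
step 3: project along y, AND mask (29/64) → |grid| = 60

|visual hull| = 60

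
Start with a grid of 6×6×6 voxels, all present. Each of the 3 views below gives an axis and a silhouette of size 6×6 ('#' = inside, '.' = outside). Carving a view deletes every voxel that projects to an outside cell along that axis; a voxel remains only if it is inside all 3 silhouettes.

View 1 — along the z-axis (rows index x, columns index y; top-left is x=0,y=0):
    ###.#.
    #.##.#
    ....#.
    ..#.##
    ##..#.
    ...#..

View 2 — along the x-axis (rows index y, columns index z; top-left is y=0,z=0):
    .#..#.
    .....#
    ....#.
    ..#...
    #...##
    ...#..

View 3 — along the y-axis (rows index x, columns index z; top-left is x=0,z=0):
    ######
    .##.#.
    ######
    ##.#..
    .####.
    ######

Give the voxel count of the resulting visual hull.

full grid |V| = 216
  1. axis=2 (XY plane), |mask|=16  ⇒  voxels=96
  2. axis=0 (YZ plane), |mask|=9  ⇒  voxels=27
  3. axis=1 (XZ plane), |mask|=28  ⇒  voxels=20

voxel count = 20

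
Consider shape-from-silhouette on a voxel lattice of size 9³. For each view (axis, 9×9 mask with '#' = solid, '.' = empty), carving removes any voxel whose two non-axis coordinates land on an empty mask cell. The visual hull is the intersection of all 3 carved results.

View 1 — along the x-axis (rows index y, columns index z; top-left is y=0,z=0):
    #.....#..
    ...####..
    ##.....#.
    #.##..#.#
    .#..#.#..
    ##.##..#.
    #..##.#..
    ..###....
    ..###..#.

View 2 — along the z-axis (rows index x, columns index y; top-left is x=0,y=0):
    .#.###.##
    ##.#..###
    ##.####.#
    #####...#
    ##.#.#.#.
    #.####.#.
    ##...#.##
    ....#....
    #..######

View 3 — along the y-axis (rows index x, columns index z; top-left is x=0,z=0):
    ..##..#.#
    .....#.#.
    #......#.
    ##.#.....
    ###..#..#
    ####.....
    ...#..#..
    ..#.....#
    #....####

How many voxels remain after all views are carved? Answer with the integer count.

full grid |V| = 729
V1 x: intersect with YZ mask (33 set) -- 297 left
V2 z: intersect with XY mask (49 set) -- 181 left
V3 y: intersect with XZ mask (29 set) -- 65 left

remaining voxels: 65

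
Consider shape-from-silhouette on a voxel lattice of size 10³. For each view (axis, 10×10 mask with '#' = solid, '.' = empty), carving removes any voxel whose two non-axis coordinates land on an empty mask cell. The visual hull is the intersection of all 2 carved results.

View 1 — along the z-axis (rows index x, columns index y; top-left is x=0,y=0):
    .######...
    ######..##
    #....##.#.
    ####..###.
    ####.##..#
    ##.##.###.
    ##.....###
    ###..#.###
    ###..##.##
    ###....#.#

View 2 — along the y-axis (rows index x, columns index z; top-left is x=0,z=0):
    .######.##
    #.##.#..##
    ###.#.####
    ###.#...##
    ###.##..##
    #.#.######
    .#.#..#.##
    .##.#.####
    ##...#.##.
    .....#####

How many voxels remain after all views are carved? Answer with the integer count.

voxel count = 409

full grid |V| = 1000
  1. axis=2 (XY plane), |mask|=63  ⇒  voxels=630
  2. axis=1 (XZ plane), |mask|=65  ⇒  voxels=409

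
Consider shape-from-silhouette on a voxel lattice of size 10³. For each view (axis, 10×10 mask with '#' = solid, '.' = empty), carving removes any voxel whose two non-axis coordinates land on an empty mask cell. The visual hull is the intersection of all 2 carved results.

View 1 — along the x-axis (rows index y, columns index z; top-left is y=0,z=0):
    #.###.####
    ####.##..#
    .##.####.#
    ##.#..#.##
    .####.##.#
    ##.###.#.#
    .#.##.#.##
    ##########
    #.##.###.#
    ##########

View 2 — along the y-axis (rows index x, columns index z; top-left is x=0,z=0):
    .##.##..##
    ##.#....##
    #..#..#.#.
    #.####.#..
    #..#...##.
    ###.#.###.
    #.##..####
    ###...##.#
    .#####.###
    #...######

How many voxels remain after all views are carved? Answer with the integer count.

445 voxels

initial block: 10^3 = 1000
carve view 1 (along x, YZ-mask fill 75/100): 750 voxels remain
carve view 2 (along y, XZ-mask fill 60/100): 445 voxels remain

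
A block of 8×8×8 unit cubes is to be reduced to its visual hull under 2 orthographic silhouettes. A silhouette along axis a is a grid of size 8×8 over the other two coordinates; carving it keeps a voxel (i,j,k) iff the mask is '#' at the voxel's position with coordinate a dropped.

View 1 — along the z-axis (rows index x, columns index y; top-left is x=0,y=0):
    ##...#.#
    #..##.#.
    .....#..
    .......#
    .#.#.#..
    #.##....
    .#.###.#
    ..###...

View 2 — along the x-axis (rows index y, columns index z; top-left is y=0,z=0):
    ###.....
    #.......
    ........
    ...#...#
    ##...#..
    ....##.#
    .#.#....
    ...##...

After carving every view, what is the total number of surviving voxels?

51 voxels

before carving: 512 voxels (8×8×8)
after view 1 [z-axis, 24 of 64 cells solid] → remaining = 192
after view 2 [x-axis, 16 of 64 cells solid] → remaining = 51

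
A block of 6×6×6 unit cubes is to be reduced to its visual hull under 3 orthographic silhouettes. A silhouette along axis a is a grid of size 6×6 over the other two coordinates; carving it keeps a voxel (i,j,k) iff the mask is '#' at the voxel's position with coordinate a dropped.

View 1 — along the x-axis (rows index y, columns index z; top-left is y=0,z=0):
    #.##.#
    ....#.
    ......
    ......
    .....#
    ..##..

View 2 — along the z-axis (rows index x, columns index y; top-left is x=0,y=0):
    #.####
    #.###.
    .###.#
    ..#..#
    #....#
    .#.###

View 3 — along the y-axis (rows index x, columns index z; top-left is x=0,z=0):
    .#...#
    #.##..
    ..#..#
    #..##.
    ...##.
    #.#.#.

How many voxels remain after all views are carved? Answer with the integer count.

voxel count = 11

start: 6×6×6 = 216 voxels
[1] x-view keeps 8 columns → grid now 48
[2] z-view keeps 21 columns → grid now 27
[3] y-view keeps 15 columns → grid now 11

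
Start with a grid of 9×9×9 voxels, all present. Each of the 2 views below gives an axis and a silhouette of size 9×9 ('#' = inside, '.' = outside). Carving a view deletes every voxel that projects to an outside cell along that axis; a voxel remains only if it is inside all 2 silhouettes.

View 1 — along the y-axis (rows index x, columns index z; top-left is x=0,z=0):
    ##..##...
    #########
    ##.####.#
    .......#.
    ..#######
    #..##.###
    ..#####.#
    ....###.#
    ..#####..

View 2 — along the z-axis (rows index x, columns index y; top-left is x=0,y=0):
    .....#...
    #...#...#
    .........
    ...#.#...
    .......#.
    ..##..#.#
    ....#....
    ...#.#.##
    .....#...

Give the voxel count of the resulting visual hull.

before carving: 729 voxels (9×9×9)
[1] y-view keeps 49 columns → grid now 441
[2] z-view keeps 17 columns → grid now 91

voxel count = 91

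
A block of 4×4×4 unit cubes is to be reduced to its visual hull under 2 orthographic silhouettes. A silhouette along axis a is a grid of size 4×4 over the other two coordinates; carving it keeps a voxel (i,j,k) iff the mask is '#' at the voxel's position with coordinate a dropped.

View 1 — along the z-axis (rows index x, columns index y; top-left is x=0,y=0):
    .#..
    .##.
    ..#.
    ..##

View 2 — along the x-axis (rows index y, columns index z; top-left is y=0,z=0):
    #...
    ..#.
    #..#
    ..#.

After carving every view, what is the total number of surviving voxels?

full grid |V| = 64
carve view 1 (along z, XY-mask fill 6/16): 24 voxels remain
carve view 2 (along x, YZ-mask fill 5/16): 9 voxels remain

|visual hull| = 9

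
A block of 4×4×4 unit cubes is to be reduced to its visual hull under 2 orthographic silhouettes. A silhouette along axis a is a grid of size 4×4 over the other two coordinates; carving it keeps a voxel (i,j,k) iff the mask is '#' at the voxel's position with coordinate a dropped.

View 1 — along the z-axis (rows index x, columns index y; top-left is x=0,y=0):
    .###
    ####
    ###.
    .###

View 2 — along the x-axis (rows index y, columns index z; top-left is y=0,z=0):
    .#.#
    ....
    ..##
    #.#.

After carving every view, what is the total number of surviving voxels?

18 voxels

start: 4×4×4 = 64 voxels
after view 1 [z-axis, 13 of 16 cells solid] → remaining = 52
after view 2 [x-axis, 6 of 16 cells solid] → remaining = 18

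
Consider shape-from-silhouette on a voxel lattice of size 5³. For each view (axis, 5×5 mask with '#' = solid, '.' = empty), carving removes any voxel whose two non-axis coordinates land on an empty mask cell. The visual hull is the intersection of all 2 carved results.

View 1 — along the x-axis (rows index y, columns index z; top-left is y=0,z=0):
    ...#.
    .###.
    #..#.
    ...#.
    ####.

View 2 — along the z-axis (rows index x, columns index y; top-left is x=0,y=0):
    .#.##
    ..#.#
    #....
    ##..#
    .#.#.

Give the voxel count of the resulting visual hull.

|visual hull| = 27

full grid |V| = 125
step 1: project along x, AND mask (11/25) → |grid| = 55
step 2: project along z, AND mask (11/25) → |grid| = 27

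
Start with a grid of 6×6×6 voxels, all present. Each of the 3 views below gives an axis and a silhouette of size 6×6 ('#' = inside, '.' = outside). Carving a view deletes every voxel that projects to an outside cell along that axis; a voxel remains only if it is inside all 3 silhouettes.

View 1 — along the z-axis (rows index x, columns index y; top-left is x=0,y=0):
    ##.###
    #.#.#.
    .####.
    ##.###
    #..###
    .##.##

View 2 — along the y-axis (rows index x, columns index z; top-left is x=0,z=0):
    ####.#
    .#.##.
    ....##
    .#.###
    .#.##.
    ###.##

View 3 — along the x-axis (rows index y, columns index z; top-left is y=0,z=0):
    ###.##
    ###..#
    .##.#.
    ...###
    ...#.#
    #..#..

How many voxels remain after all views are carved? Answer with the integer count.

initial block: 6^3 = 216
after view 1 [z-axis, 25 of 36 cells solid] → remaining = 150
after view 2 [y-axis, 22 of 36 cells solid] → remaining = 94
after view 3 [x-axis, 19 of 36 cells solid] → remaining = 50

|visual hull| = 50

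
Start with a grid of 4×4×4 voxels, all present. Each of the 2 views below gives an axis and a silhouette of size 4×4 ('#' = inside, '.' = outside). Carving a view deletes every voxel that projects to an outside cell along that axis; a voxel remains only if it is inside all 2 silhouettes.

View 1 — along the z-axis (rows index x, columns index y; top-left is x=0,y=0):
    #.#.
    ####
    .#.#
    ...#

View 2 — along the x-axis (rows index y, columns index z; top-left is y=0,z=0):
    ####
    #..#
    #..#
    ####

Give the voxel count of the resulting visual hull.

voxel count = 28

before carving: 64 voxels (4×4×4)
step 1: project along z, AND mask (9/16) → |grid| = 36
step 2: project along x, AND mask (12/16) → |grid| = 28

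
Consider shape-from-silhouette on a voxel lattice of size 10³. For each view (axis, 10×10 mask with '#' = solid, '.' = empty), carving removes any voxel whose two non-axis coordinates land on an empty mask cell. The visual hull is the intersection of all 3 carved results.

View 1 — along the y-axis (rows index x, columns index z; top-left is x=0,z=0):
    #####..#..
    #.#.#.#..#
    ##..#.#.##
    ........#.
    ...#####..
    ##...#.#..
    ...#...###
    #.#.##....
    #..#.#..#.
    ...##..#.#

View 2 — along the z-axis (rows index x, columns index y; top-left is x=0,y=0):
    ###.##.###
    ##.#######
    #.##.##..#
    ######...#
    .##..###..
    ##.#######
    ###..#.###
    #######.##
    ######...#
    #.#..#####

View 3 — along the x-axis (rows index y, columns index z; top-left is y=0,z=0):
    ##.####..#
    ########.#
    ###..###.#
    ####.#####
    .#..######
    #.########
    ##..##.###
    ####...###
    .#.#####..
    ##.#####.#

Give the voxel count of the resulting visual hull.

240 voxels

start: 10×10×10 = 1000 voxels
step 1: project along y, AND mask (43/100) → |grid| = 430
step 2: project along z, AND mask (74/100) → |grid| = 317
step 3: project along x, AND mask (76/100) → |grid| = 240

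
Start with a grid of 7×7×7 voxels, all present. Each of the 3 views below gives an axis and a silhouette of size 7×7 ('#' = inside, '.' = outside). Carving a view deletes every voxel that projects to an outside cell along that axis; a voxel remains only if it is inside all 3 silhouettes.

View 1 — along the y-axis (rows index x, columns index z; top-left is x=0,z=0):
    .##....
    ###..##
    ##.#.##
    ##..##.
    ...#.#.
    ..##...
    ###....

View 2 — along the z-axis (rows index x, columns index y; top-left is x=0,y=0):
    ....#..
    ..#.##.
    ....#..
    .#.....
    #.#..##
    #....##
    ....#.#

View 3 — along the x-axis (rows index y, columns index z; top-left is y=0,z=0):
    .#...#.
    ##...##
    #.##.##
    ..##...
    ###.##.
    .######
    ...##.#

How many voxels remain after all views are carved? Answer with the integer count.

voxel count = 32

full grid |V| = 343
V1 y: intersect with XZ mask (23 set) -- 161 left
V2 z: intersect with XY mask (15 set) -- 46 left
V3 x: intersect with YZ mask (27 set) -- 32 left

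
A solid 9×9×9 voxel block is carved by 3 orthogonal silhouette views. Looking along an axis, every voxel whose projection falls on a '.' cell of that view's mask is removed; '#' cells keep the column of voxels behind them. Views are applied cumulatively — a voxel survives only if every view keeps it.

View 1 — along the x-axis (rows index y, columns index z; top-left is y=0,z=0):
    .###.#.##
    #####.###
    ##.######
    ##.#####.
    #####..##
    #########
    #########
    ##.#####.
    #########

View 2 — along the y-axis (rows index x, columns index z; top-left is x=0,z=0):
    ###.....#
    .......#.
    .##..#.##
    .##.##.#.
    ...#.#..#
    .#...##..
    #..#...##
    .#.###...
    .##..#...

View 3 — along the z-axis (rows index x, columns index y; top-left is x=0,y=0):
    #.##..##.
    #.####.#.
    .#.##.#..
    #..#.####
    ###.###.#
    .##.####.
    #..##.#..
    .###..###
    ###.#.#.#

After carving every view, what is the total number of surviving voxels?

full grid |V| = 729
[1] x-view keeps 70 columns → grid now 630
[2] y-view keeps 32 columns → grid now 250
[3] z-view keeps 50 columns → grid now 149

voxel count = 149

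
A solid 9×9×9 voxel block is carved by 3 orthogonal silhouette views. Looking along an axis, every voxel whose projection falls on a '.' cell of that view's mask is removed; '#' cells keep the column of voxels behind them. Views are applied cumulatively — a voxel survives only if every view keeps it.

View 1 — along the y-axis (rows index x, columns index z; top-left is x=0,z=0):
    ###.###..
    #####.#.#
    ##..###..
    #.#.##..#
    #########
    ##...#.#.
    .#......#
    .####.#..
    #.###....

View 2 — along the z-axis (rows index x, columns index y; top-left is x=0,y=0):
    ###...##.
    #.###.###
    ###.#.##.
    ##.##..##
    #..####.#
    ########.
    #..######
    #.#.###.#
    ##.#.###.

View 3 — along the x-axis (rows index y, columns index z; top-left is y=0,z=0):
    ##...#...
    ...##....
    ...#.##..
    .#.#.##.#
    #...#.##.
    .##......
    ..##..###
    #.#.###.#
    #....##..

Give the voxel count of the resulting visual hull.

before carving: 729 voxels (9×9×9)
step 1: project along y, AND mask (47/81) → |grid| = 423
step 2: project along z, AND mask (57/81) → |grid| = 293
step 3: project along x, AND mask (33/81) → |grid| = 124

124 voxels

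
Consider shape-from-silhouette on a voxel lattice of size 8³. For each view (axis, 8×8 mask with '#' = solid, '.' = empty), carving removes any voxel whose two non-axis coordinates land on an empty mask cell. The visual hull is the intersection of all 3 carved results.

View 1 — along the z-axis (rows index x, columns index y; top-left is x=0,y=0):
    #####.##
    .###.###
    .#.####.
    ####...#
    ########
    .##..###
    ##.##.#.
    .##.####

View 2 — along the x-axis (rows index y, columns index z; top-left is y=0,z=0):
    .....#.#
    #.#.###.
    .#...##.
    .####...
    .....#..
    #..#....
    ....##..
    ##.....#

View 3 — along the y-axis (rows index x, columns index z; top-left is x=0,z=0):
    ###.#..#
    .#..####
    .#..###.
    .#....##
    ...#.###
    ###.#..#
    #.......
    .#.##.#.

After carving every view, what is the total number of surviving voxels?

initial block: 8^3 = 512
after view 1 [z-axis, 47 of 64 cells solid] → remaining = 376
after view 2 [x-axis, 22 of 64 cells solid] → remaining = 137
after view 3 [y-axis, 31 of 64 cells solid] → remaining = 67

67 voxels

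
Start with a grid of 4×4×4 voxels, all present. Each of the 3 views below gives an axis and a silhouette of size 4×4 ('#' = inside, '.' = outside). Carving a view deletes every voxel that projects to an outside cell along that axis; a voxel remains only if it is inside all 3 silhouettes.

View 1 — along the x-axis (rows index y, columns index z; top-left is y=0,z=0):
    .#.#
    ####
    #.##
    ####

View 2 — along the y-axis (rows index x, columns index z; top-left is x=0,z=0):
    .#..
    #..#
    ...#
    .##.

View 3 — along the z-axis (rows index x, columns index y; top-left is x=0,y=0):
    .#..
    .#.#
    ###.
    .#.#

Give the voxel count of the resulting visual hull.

remaining voxels: 12

full grid |V| = 64
after view 1 [x-axis, 13 of 16 cells solid] → remaining = 52
after view 2 [y-axis, 6 of 16 cells solid] → remaining = 20
after view 3 [z-axis, 8 of 16 cells solid] → remaining = 12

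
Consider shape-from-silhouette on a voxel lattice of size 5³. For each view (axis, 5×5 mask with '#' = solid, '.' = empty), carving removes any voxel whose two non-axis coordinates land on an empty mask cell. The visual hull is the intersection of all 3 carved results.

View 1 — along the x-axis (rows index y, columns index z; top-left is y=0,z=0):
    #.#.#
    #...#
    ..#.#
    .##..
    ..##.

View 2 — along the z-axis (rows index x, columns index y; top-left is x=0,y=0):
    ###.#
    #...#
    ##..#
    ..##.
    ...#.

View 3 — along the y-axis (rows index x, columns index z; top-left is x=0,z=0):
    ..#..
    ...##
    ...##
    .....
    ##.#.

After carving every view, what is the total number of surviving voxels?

start: 5×5×5 = 125 voxels
carve view 1 (along x, YZ-mask fill 11/25): 55 voxels remain
carve view 2 (along z, XY-mask fill 12/25): 27 voxels remain
carve view 3 (along y, XZ-mask fill 8/25): 9 voxels remain

9 voxels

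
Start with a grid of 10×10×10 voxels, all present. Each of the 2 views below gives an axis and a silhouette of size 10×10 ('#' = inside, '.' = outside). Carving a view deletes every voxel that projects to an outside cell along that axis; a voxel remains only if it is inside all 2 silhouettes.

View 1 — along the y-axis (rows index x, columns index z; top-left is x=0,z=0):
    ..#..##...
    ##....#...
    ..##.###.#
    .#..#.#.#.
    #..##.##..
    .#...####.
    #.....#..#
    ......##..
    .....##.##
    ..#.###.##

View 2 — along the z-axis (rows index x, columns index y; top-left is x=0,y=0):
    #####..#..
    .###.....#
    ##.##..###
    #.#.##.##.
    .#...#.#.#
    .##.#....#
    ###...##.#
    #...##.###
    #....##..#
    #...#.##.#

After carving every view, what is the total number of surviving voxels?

start: 10×10×10 = 1000 voxels
step 1: project along y, AND mask (41/100) → |grid| = 410
step 2: project along z, AND mask (52/100) → |grid| = 212

voxel count = 212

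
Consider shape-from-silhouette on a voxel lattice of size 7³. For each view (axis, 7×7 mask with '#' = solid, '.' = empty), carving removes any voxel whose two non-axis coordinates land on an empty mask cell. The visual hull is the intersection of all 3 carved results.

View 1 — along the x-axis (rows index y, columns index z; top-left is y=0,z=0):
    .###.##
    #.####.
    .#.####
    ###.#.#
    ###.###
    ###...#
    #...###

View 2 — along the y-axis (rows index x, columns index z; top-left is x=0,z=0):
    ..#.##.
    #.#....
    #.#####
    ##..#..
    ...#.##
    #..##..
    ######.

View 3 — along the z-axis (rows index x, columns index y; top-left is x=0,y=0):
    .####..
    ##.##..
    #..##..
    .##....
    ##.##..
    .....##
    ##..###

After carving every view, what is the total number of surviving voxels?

65 voxels

before carving: 343 voxels (7×7×7)
carve view 1 (along x, YZ-mask fill 34/49): 238 voxels remain
carve view 2 (along y, XZ-mask fill 26/49): 124 voxels remain
carve view 3 (along z, XY-mask fill 24/49): 65 voxels remain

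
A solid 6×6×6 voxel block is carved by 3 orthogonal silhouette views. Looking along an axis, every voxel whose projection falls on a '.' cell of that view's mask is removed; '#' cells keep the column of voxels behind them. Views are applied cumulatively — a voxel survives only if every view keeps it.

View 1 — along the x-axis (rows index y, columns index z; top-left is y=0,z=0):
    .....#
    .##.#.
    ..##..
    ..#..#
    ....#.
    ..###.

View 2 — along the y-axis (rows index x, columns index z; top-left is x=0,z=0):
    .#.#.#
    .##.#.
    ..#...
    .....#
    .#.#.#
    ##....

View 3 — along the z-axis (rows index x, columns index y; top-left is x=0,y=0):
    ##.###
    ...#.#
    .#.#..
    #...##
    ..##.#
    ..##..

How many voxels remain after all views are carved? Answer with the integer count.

start: 6×6×6 = 216 voxels
V1 x: intersect with YZ mask (12 set) -- 72 left
V2 y: intersect with XZ mask (13 set) -- 25 left
V3 z: intersect with XY mask (17 set) -- 13 left

13 voxels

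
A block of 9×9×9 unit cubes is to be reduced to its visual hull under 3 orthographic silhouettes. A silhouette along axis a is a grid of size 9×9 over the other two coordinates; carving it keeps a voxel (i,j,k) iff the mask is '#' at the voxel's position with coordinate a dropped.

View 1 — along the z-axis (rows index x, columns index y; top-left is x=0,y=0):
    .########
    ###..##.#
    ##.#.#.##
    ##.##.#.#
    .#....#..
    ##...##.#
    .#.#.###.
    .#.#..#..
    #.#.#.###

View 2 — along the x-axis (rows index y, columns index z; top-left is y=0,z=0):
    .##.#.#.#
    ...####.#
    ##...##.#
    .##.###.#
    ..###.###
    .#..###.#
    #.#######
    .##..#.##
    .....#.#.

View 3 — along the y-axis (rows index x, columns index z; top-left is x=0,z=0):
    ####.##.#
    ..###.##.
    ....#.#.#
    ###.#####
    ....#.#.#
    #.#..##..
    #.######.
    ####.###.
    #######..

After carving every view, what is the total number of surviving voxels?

initial block: 9^3 = 729
V1 z: intersect with XY mask (47 set) -- 423 left
V2 x: intersect with YZ mask (47 set) -- 249 left
V3 y: intersect with XZ mask (51 set) -- 163 left

remaining voxels: 163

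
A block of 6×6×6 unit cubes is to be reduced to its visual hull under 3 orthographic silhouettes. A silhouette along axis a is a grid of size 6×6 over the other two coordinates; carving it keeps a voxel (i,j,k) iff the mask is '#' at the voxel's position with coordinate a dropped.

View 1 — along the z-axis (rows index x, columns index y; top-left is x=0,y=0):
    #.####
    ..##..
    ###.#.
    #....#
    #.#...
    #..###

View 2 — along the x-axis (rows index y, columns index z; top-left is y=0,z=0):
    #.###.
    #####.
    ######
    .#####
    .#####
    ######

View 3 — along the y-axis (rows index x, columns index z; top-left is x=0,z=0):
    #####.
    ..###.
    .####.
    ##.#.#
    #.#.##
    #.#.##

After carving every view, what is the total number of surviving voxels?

remaining voxels: 69

before carving: 216 voxels (6×6×6)
step 1: project along z, AND mask (19/36) → |grid| = 114
step 2: project along x, AND mask (31/36) → |grid| = 97
step 3: project along y, AND mask (24/36) → |grid| = 69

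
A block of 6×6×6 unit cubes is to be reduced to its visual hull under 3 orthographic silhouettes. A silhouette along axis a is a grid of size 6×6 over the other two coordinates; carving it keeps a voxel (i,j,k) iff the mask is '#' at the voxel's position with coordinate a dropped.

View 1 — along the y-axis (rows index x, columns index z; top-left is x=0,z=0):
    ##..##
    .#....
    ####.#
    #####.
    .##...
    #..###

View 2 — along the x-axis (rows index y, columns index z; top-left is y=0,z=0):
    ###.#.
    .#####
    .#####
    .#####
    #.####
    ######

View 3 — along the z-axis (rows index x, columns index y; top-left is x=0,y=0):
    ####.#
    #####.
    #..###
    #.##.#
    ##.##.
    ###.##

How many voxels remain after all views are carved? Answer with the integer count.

before carving: 216 voxels (6×6×6)
  1. axis=1 (XZ plane), |mask|=21  ⇒  voxels=126
  2. axis=0 (YZ plane), |mask|=30  ⇒  voxels=103
  3. axis=2 (XY plane), |mask|=27  ⇒  voxels=76

|visual hull| = 76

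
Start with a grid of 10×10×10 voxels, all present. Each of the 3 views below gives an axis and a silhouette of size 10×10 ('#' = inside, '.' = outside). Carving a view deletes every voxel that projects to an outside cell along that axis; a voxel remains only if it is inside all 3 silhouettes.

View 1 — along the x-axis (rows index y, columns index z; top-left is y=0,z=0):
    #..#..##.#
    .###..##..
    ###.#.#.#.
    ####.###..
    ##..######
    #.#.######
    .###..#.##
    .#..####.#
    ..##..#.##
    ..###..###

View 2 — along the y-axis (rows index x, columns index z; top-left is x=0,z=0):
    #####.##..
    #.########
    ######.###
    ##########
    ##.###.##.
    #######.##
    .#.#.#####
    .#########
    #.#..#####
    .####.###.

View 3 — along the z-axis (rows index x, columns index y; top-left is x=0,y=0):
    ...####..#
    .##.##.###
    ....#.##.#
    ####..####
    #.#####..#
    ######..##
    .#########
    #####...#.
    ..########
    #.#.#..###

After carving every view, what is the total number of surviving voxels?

initial block: 10^3 = 1000
step 1: project along x, AND mask (62/100) → |grid| = 620
step 2: project along y, AND mask (81/100) → |grid| = 503
step 3: project along z, AND mask (68/100) → |grid| = 344

remaining voxels: 344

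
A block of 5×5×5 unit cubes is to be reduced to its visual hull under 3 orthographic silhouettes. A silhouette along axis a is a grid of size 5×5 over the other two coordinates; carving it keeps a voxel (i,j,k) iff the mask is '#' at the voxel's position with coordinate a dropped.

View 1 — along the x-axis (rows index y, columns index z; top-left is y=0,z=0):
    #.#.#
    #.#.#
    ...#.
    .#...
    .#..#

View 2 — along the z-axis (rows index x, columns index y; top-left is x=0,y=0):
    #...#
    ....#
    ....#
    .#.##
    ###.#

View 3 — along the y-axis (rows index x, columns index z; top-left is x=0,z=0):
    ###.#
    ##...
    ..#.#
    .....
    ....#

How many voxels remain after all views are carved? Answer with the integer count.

10 voxels

full grid |V| = 125
[1] x-view keeps 10 columns → grid now 50
[2] z-view keeps 11 columns → grid now 24
[3] y-view keeps 9 columns → grid now 10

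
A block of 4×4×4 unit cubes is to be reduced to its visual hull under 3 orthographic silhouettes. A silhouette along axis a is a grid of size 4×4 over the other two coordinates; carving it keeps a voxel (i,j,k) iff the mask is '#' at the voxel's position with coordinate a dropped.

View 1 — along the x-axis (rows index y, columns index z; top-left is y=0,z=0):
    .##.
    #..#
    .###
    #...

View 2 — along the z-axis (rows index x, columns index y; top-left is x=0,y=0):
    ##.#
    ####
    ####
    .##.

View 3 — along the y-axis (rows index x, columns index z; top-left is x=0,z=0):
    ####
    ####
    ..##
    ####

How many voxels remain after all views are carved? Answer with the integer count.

22 voxels

start: 4×4×4 = 64 voxels
  1. axis=0 (YZ plane), |mask|=8  ⇒  voxels=32
  2. axis=2 (XY plane), |mask|=13  ⇒  voxels=26
  3. axis=1 (XZ plane), |mask|=14  ⇒  voxels=22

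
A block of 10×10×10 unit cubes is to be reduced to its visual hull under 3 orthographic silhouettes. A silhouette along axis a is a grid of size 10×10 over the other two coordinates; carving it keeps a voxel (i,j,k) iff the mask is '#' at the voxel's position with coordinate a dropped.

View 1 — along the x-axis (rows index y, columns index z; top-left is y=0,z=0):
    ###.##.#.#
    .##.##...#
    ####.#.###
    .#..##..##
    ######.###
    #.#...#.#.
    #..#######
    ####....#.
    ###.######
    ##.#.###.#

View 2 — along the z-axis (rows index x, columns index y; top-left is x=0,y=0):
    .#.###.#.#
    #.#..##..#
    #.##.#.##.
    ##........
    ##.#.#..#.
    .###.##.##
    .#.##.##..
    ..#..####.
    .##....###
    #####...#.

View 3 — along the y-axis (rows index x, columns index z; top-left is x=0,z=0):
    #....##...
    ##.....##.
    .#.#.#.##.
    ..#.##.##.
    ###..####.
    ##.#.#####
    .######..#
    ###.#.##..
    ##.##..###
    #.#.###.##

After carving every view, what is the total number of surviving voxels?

before carving: 1000 voxels (10×10×10)
step 1: project along x, AND mask (67/100) → |grid| = 670
step 2: project along z, AND mask (52/100) → |grid| = 338
step 3: project along y, AND mask (59/100) → |grid| = 209

voxel count = 209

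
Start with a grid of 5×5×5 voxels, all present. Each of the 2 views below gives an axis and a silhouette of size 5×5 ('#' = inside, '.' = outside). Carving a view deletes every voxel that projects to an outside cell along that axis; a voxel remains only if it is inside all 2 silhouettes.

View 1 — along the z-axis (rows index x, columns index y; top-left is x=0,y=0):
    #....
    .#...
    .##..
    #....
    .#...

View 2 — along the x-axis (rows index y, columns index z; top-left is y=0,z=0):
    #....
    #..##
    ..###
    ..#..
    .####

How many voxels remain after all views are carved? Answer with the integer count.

14 voxels

before carving: 125 voxels (5×5×5)
  1. axis=2 (XY plane), |mask|=6  ⇒  voxels=30
  2. axis=0 (YZ plane), |mask|=12  ⇒  voxels=14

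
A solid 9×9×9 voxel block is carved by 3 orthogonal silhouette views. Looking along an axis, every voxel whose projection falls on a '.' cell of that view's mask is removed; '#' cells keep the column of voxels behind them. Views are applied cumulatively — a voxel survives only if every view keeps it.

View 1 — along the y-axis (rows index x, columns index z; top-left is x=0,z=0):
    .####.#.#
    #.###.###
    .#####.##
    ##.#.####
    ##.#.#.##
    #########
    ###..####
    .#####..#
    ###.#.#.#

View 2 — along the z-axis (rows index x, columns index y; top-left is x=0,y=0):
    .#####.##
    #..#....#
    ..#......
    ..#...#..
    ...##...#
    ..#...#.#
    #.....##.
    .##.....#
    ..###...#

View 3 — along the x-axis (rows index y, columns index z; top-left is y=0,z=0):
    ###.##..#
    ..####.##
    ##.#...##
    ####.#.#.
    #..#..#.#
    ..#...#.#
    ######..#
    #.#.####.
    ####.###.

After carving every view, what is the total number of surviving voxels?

full grid |V| = 729
  1. axis=1 (XZ plane), |mask|=61  ⇒  voxels=549
  2. axis=2 (XY plane), |mask|=29  ⇒  voxels=192
  3. axis=0 (YZ plane), |mask|=50  ⇒  voxels=122

|visual hull| = 122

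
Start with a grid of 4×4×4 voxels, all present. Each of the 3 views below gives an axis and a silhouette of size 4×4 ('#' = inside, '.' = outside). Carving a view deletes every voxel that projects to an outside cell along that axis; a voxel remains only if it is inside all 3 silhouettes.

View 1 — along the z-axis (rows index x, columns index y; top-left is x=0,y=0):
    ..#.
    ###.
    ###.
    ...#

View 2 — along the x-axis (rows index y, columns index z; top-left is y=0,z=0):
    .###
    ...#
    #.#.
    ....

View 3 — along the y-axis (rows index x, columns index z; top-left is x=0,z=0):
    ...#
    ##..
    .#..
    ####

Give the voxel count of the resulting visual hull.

full grid |V| = 64
  1. axis=2 (XY plane), |mask|=8  ⇒  voxels=32
  2. axis=0 (YZ plane), |mask|=6  ⇒  voxels=14
  3. axis=1 (XZ plane), |mask|=8  ⇒  voxels=3

3 voxels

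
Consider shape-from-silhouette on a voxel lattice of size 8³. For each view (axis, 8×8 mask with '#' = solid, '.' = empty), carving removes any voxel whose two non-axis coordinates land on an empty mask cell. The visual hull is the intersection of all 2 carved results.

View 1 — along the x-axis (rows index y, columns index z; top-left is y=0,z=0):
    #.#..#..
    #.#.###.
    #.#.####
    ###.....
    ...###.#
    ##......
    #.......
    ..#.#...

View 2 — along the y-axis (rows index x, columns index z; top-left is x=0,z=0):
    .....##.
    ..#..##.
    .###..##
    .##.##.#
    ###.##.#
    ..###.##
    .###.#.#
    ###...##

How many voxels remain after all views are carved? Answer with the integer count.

voxel count = 114

start: 8×8×8 = 512 voxels
step 1: project along x, AND mask (26/64) → |grid| = 208
step 2: project along y, AND mask (36/64) → |grid| = 114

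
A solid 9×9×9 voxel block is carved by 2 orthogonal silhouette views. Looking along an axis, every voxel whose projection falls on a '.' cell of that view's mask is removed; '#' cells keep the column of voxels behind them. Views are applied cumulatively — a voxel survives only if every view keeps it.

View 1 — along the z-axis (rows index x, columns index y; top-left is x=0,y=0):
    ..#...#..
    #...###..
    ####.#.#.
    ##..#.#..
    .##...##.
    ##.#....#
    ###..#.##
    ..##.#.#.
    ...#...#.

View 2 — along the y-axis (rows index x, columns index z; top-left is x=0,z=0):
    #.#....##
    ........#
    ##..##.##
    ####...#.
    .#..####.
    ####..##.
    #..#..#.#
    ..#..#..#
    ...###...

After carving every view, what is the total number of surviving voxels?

voxel count = 154

initial block: 9^3 = 729
step 1: project along z, AND mask (36/81) → |grid| = 324
step 2: project along y, AND mask (37/81) → |grid| = 154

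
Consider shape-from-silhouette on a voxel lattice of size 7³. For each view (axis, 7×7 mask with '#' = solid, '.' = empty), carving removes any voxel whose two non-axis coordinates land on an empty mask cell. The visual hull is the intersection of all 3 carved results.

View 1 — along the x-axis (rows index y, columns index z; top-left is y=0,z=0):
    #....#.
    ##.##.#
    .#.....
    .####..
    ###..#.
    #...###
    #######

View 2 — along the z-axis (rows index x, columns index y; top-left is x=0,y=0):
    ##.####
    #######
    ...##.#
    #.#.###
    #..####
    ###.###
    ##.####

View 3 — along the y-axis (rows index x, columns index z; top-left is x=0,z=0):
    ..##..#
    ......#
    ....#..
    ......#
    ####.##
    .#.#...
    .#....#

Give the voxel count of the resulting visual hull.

start: 7×7×7 = 343 voxels
after view 1 [x-axis, 27 of 49 cells solid] → remaining = 189
after view 2 [z-axis, 38 of 49 cells solid] → remaining = 156
after view 3 [y-axis, 16 of 49 cells solid] → remaining = 47

remaining voxels: 47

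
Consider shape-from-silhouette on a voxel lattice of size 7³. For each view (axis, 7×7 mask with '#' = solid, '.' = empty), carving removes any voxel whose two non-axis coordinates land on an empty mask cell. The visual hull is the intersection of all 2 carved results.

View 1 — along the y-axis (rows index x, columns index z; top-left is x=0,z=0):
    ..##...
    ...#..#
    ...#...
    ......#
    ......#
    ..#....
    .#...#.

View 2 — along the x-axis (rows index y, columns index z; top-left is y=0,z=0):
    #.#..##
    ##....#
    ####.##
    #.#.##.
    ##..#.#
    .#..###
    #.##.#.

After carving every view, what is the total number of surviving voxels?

remaining voxels: 38

start: 7×7×7 = 343 voxels
carve view 1 (along y, XZ-mask fill 10/49): 70 voxels remain
carve view 2 (along x, YZ-mask fill 29/49): 38 voxels remain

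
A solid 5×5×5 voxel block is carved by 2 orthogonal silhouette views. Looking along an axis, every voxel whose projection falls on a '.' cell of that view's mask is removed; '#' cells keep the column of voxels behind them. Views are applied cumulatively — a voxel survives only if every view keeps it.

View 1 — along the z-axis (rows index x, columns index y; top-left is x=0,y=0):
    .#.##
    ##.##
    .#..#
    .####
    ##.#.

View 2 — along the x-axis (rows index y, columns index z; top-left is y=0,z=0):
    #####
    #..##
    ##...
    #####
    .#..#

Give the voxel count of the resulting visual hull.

|visual hull| = 55

full grid |V| = 125
carve view 1 (along z, XY-mask fill 16/25): 80 voxels remain
carve view 2 (along x, YZ-mask fill 17/25): 55 voxels remain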